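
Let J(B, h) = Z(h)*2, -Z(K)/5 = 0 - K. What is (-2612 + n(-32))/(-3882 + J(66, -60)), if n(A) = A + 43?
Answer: 289/498 ≈ 0.58032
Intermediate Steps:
n(A) = 43 + A
Z(K) = 5*K (Z(K) = -5*(0 - K) = -(-5)*K = 5*K)
J(B, h) = 10*h (J(B, h) = (5*h)*2 = 10*h)
(-2612 + n(-32))/(-3882 + J(66, -60)) = (-2612 + (43 - 32))/(-3882 + 10*(-60)) = (-2612 + 11)/(-3882 - 600) = -2601/(-4482) = -2601*(-1/4482) = 289/498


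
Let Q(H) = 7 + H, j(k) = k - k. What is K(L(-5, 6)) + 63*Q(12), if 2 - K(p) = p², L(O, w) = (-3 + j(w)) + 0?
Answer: 1190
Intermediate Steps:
j(k) = 0
L(O, w) = -3 (L(O, w) = (-3 + 0) + 0 = -3 + 0 = -3)
K(p) = 2 - p²
K(L(-5, 6)) + 63*Q(12) = (2 - 1*(-3)²) + 63*(7 + 12) = (2 - 1*9) + 63*19 = (2 - 9) + 1197 = -7 + 1197 = 1190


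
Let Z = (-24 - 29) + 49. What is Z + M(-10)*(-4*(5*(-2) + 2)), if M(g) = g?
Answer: -324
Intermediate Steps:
Z = -4 (Z = -53 + 49 = -4)
Z + M(-10)*(-4*(5*(-2) + 2)) = -4 - (-40)*(5*(-2) + 2) = -4 - (-40)*(-10 + 2) = -4 - (-40)*(-8) = -4 - 10*32 = -4 - 320 = -324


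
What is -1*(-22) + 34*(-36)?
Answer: -1202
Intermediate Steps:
-1*(-22) + 34*(-36) = 22 - 1224 = -1202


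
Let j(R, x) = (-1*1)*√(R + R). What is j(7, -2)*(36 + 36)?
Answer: -72*√14 ≈ -269.40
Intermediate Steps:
j(R, x) = -√2*√R (j(R, x) = -√(2*R) = -√2*√R)
j(7, -2)*(36 + 36) = (-√2*√7)*(36 + 36) = -√14*72 = -72*√14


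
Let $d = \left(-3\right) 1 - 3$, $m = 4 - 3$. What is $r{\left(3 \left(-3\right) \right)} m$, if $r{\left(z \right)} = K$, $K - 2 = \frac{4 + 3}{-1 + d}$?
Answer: $1$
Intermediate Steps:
$m = 1$ ($m = 4 - 3 = 1$)
$d = -6$ ($d = -3 - 3 = -6$)
$K = 1$ ($K = 2 + \frac{4 + 3}{-1 - 6} = 2 + \frac{7}{-7} = 2 + 7 \left(- \frac{1}{7}\right) = 2 - 1 = 1$)
$r{\left(z \right)} = 1$
$r{\left(3 \left(-3\right) \right)} m = 1 \cdot 1 = 1$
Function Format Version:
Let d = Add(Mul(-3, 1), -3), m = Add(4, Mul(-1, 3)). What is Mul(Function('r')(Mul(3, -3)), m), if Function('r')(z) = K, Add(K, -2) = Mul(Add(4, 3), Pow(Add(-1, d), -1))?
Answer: 1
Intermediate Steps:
m = 1 (m = Add(4, -3) = 1)
d = -6 (d = Add(-3, -3) = -6)
K = 1 (K = Add(2, Mul(Add(4, 3), Pow(Add(-1, -6), -1))) = Add(2, Mul(7, Pow(-7, -1))) = Add(2, Mul(7, Rational(-1, 7))) = Add(2, -1) = 1)
Function('r')(z) = 1
Mul(Function('r')(Mul(3, -3)), m) = Mul(1, 1) = 1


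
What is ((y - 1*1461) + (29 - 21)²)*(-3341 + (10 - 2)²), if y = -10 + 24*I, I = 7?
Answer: 4060203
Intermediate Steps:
y = 158 (y = -10 + 24*7 = -10 + 168 = 158)
((y - 1*1461) + (29 - 21)²)*(-3341 + (10 - 2)²) = ((158 - 1*1461) + (29 - 21)²)*(-3341 + (10 - 2)²) = ((158 - 1461) + 8²)*(-3341 + 8²) = (-1303 + 64)*(-3341 + 64) = -1239*(-3277) = 4060203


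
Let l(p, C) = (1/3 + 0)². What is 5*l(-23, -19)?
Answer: 5/9 ≈ 0.55556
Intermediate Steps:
l(p, C) = ⅑ (l(p, C) = (⅓ + 0)² = (⅓)² = ⅑)
5*l(-23, -19) = 5*(⅑) = 5/9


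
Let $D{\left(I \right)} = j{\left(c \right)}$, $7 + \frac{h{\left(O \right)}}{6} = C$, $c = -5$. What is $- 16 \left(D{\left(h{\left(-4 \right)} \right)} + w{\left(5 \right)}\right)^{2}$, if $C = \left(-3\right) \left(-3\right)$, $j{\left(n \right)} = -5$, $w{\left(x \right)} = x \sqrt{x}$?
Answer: $-2400 + 800 \sqrt{5} \approx -611.15$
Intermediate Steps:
$w{\left(x \right)} = x^{\frac{3}{2}}$
$C = 9$
$h{\left(O \right)} = 12$ ($h{\left(O \right)} = -42 + 6 \cdot 9 = -42 + 54 = 12$)
$D{\left(I \right)} = -5$
$- 16 \left(D{\left(h{\left(-4 \right)} \right)} + w{\left(5 \right)}\right)^{2} = - 16 \left(-5 + 5^{\frac{3}{2}}\right)^{2} = - 16 \left(-5 + 5 \sqrt{5}\right)^{2}$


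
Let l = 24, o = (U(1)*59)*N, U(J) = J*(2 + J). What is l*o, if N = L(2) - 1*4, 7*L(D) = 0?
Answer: -16992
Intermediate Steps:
L(D) = 0 (L(D) = (⅐)*0 = 0)
N = -4 (N = 0 - 1*4 = 0 - 4 = -4)
o = -708 (o = ((1*(2 + 1))*59)*(-4) = ((1*3)*59)*(-4) = (3*59)*(-4) = 177*(-4) = -708)
l*o = 24*(-708) = -16992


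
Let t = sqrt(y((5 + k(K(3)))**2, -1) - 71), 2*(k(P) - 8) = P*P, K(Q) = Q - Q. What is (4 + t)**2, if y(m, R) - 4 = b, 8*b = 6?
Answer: (8 + I*sqrt(265))**2/4 ≈ -50.25 + 65.115*I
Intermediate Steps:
K(Q) = 0
k(P) = 8 + P**2/2 (k(P) = 8 + (P*P)/2 = 8 + P**2/2)
b = 3/4 (b = (1/8)*6 = 3/4 ≈ 0.75000)
y(m, R) = 19/4 (y(m, R) = 4 + 3/4 = 19/4)
t = I*sqrt(265)/2 (t = sqrt(19/4 - 71) = sqrt(-265/4) = I*sqrt(265)/2 ≈ 8.1394*I)
(4 + t)**2 = (4 + I*sqrt(265)/2)**2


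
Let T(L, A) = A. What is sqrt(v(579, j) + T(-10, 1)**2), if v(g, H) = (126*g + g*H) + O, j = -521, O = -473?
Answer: 17*I*sqrt(793) ≈ 478.72*I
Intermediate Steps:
v(g, H) = -473 + 126*g + H*g (v(g, H) = (126*g + g*H) - 473 = (126*g + H*g) - 473 = -473 + 126*g + H*g)
sqrt(v(579, j) + T(-10, 1)**2) = sqrt((-473 + 126*579 - 521*579) + 1**2) = sqrt((-473 + 72954 - 301659) + 1) = sqrt(-229178 + 1) = sqrt(-229177) = 17*I*sqrt(793)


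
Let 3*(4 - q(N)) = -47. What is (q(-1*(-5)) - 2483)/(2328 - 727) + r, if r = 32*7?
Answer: 1068482/4803 ≈ 222.46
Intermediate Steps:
q(N) = 59/3 (q(N) = 4 - ⅓*(-47) = 4 + 47/3 = 59/3)
r = 224
(q(-1*(-5)) - 2483)/(2328 - 727) + r = (59/3 - 2483)/(2328 - 727) + 224 = -7390/3/1601 + 224 = -7390/3*1/1601 + 224 = -7390/4803 + 224 = 1068482/4803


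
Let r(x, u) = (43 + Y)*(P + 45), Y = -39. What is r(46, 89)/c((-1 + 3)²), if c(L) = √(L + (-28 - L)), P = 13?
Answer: -116*I*√7/7 ≈ -43.844*I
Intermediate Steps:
r(x, u) = 232 (r(x, u) = (43 - 39)*(13 + 45) = 4*58 = 232)
c(L) = 2*I*√7 (c(L) = √(-28) = 2*I*√7)
r(46, 89)/c((-1 + 3)²) = 232/((2*I*√7)) = 232*(-I*√7/14) = -116*I*√7/7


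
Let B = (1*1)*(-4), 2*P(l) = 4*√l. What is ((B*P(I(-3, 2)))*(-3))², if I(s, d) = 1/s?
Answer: -192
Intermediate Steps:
P(l) = 2*√l (P(l) = (4*√l)/2 = 2*√l)
B = -4 (B = 1*(-4) = -4)
((B*P(I(-3, 2)))*(-3))² = (-8*√(1/(-3))*(-3))² = (-8*√(-⅓)*(-3))² = (-8*I*√3/3*(-3))² = (8*I*√3)² = -192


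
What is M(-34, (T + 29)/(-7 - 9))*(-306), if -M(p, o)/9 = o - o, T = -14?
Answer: 0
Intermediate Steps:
M(p, o) = 0 (M(p, o) = -9*(o - o) = -9*0 = 0)
M(-34, (T + 29)/(-7 - 9))*(-306) = 0*(-306) = 0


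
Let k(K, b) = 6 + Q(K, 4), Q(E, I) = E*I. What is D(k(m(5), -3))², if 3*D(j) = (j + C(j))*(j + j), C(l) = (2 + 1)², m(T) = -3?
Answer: 144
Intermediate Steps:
k(K, b) = 6 + 4*K (k(K, b) = 6 + K*4 = 6 + 4*K)
C(l) = 9 (C(l) = 3² = 9)
D(j) = 2*j*(9 + j)/3 (D(j) = ((j + 9)*(j + j))/3 = ((9 + j)*(2*j))/3 = (2*j*(9 + j))/3 = 2*j*(9 + j)/3)
D(k(m(5), -3))² = (2*(6 + 4*(-3))*(9 + (6 + 4*(-3)))/3)² = (2*(6 - 12)*(9 + (6 - 12))/3)² = ((⅔)*(-6)*(9 - 6))² = ((⅔)*(-6)*3)² = (-12)² = 144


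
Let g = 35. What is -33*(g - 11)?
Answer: -792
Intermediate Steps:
-33*(g - 11) = -33*(35 - 11) = -33*24 = -792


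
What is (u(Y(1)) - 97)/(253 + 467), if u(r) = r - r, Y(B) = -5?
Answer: -97/720 ≈ -0.13472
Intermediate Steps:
u(r) = 0
(u(Y(1)) - 97)/(253 + 467) = (0 - 97)/(253 + 467) = -97/720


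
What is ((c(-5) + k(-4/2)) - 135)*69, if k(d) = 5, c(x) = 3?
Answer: -8763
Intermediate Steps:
((c(-5) + k(-4/2)) - 135)*69 = ((3 + 5) - 135)*69 = (8 - 135)*69 = -127*69 = -8763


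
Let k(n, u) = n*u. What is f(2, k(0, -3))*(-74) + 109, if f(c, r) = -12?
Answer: 997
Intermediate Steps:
f(2, k(0, -3))*(-74) + 109 = -12*(-74) + 109 = 888 + 109 = 997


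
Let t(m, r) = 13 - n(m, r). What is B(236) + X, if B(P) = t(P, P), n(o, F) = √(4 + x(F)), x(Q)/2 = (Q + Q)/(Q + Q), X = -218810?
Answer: -218797 - √6 ≈ -2.1880e+5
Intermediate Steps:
x(Q) = 2 (x(Q) = 2*((Q + Q)/(Q + Q)) = 2*((2*Q)/((2*Q))) = 2*((2*Q)*(1/(2*Q))) = 2*1 = 2)
n(o, F) = √6 (n(o, F) = √(4 + 2) = √6)
t(m, r) = 13 - √6
B(P) = 13 - √6
B(236) + X = (13 - √6) - 218810 = -218797 - √6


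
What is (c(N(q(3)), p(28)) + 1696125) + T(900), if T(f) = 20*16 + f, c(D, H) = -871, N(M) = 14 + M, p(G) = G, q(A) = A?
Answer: 1696474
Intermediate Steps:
T(f) = 320 + f
(c(N(q(3)), p(28)) + 1696125) + T(900) = (-871 + 1696125) + (320 + 900) = 1695254 + 1220 = 1696474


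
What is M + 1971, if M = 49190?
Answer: 51161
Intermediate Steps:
M + 1971 = 49190 + 1971 = 51161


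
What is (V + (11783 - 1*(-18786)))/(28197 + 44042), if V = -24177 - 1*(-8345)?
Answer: 14737/72239 ≈ 0.20400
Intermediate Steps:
V = -15832 (V = -24177 + 8345 = -15832)
(V + (11783 - 1*(-18786)))/(28197 + 44042) = (-15832 + (11783 - 1*(-18786)))/(28197 + 44042) = (-15832 + (11783 + 18786))/72239 = (-15832 + 30569)*(1/72239) = 14737*(1/72239) = 14737/72239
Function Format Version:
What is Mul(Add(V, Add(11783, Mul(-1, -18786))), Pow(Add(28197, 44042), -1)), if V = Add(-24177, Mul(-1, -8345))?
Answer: Rational(14737, 72239) ≈ 0.20400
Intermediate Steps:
V = -15832 (V = Add(-24177, 8345) = -15832)
Mul(Add(V, Add(11783, Mul(-1, -18786))), Pow(Add(28197, 44042), -1)) = Mul(Add(-15832, Add(11783, Mul(-1, -18786))), Pow(Add(28197, 44042), -1)) = Mul(Add(-15832, Add(11783, 18786)), Pow(72239, -1)) = Mul(Add(-15832, 30569), Rational(1, 72239)) = Mul(14737, Rational(1, 72239)) = Rational(14737, 72239)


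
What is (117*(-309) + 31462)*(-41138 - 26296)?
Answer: 316332894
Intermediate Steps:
(117*(-309) + 31462)*(-41138 - 26296) = (-36153 + 31462)*(-67434) = -4691*(-67434) = 316332894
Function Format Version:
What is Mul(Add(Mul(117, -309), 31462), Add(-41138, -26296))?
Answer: 316332894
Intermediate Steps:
Mul(Add(Mul(117, -309), 31462), Add(-41138, -26296)) = Mul(Add(-36153, 31462), -67434) = Mul(-4691, -67434) = 316332894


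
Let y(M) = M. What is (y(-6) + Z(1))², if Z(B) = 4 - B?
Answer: 9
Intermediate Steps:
(y(-6) + Z(1))² = (-6 + (4 - 1*1))² = (-6 + (4 - 1))² = (-6 + 3)² = (-3)² = 9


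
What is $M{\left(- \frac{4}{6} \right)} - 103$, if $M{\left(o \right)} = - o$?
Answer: $- \frac{307}{3} \approx -102.33$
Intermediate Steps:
$M{\left(- \frac{4}{6} \right)} - 103 = - \frac{-4}{6} - 103 = \left(-1\right) \left(- \frac{2}{3}\right) - 103 = \frac{2}{3} - 103 = - \frac{307}{3}$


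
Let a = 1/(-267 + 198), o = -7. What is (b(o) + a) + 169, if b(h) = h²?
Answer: 15041/69 ≈ 217.99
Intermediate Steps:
a = -1/69 (a = 1/(-69) = -1/69 ≈ -0.014493)
(b(o) + a) + 169 = ((-7)² - 1/69) + 169 = (49 - 1/69) + 169 = 3380/69 + 169 = 15041/69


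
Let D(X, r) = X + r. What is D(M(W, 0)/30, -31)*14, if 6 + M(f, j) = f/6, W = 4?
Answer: -19642/45 ≈ -436.49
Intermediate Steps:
M(f, j) = -6 + f/6
D(M(W, 0)/30, -31)*14 = ((-6 + (⅙)*4)/30 - 31)*14 = ((-6 + ⅔)*(1/30) - 31)*14 = (-16/3*1/30 - 31)*14 = (-8/45 - 31)*14 = -1403/45*14 = -19642/45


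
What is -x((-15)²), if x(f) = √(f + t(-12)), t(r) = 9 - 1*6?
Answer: -2*√57 ≈ -15.100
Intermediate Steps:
t(r) = 3 (t(r) = 9 - 6 = 3)
x(f) = √(3 + f) (x(f) = √(f + 3) = √(3 + f))
-x((-15)²) = -√(3 + (-15)²) = -√(3 + 225) = -√228 = -2*√57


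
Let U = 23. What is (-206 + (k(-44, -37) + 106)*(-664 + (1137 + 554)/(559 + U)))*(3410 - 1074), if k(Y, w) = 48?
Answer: -69347044960/291 ≈ -2.3831e+8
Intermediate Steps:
(-206 + (k(-44, -37) + 106)*(-664 + (1137 + 554)/(559 + U)))*(3410 - 1074) = (-206 + (48 + 106)*(-664 + (1137 + 554)/(559 + 23)))*(3410 - 1074) = (-206 + 154*(-664 + 1691/582))*2336 = (-206 + 154*(-384757/582))*2336 = (-206 - 29626289/291)*2336 = -29686235/291*2336 = -69347044960/291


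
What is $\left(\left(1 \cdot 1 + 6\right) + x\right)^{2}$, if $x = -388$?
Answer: $145161$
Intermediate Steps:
$\left(\left(1 \cdot 1 + 6\right) + x\right)^{2} = \left(\left(1 \cdot 1 + 6\right) - 388\right)^{2} = \left(\left(1 + 6\right) - 388\right)^{2} = \left(7 - 388\right)^{2} = \left(-381\right)^{2} = 145161$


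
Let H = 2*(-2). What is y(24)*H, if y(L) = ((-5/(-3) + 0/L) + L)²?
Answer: -23716/9 ≈ -2635.1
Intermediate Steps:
y(L) = (5/3 + L)² (y(L) = ((-5*(-⅓) + 0) + L)² = ((5/3 + 0) + L)² = (5/3 + L)²)
H = -4
y(24)*H = ((5 + 3*24)²/9)*(-4) = ((5 + 72)²/9)*(-4) = ((⅑)*77²)*(-4) = ((⅑)*5929)*(-4) = (5929/9)*(-4) = -23716/9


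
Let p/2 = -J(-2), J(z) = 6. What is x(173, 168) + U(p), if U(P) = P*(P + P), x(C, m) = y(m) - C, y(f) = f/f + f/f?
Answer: 117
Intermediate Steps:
y(f) = 2 (y(f) = 1 + 1 = 2)
p = -12 (p = 2*(-1*6) = 2*(-6) = -12)
x(C, m) = 2 - C
U(P) = 2*P² (U(P) = P*(2*P) = 2*P²)
x(173, 168) + U(p) = (2 - 1*173) + 2*(-12)² = (2 - 173) + 2*144 = -171 + 288 = 117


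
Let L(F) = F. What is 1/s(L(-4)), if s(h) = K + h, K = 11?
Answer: 1/7 ≈ 0.14286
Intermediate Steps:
s(h) = 11 + h
1/s(L(-4)) = 1/(11 - 4) = 1/7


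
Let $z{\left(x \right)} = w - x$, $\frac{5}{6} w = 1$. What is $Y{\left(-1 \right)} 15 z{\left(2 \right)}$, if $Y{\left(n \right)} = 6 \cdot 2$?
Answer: $-144$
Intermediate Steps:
$Y{\left(n \right)} = 12$
$w = \frac{6}{5}$ ($w = \frac{6}{5} \cdot 1 = \frac{6}{5} \approx 1.2$)
$z{\left(x \right)} = \frac{6}{5} - x$
$Y{\left(-1 \right)} 15 z{\left(2 \right)} = 12 \cdot 15 \left(\frac{6}{5} - 2\right) = 180 \left(\frac{6}{5} - 2\right) = 180 \left(- \frac{4}{5}\right) = -144$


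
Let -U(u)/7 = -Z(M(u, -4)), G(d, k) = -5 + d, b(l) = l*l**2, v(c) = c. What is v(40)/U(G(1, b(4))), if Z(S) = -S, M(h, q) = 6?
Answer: -20/21 ≈ -0.95238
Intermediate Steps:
b(l) = l**3
U(u) = -42 (U(u) = -(-7)*(-1*6) = -(-7)*(-6) = -7*6 = -42)
v(40)/U(G(1, b(4))) = 40/(-42) = 40*(-1/42) = -20/21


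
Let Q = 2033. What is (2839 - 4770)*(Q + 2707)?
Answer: -9152940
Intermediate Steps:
(2839 - 4770)*(Q + 2707) = (2839 - 4770)*(2033 + 2707) = -1931*4740 = -9152940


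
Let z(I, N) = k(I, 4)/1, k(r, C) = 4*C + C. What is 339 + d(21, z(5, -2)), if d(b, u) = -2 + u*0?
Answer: 337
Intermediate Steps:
k(r, C) = 5*C
z(I, N) = 20 (z(I, N) = (5*4)/1 = 20*1 = 20)
d(b, u) = -2 (d(b, u) = -2 + 0 = -2)
339 + d(21, z(5, -2)) = 339 - 2 = 337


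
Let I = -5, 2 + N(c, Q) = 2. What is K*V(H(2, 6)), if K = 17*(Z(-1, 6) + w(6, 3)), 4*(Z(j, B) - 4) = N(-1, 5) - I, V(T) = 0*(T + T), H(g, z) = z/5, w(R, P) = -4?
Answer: 0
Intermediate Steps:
N(c, Q) = 0 (N(c, Q) = -2 + 2 = 0)
H(g, z) = z/5 (H(g, z) = z*(⅕) = z/5)
V(T) = 0 (V(T) = 0*(2*T) = 0)
Z(j, B) = 21/4 (Z(j, B) = 4 + (0 - 1*(-5))/4 = 4 + (0 + 5)/4 = 4 + (¼)*5 = 4 + 5/4 = 21/4)
K = 85/4 (K = 17*(21/4 - 4) = 17*(5/4) = 85/4 ≈ 21.250)
K*V(H(2, 6)) = (85/4)*0 = 0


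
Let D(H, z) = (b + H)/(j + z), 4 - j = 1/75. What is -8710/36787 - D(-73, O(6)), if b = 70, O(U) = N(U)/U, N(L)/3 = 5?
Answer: 8079320/35793751 ≈ 0.22572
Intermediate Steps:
N(L) = 15 (N(L) = 3*5 = 15)
j = 299/75 (j = 4 - 1/75 = 299/75 ≈ 3.9867)
O(U) = 15/U
D(H, z) = (70 + H)/(299/75 + z)
-8710/36787 - D(-73, O(6)) = -8710/36787 - 75*(70 - 73)/(299 + 75*(15/6)) = -8710*1/36787 - 75*(-3)/(299 + 75*(15*(⅙))) = -8710/36787 - 75*(-3)/(299 + 75*(5/2)) = -8710/36787 - 75*(-3)/(299 + 375/2) = -8710/36787 - 75*(-3)/973/2 = -8710/36787 - 75*2*(-3)/973 = -8710/36787 - 1*(-450/973) = -8710/36787 + 450/973 = 8079320/35793751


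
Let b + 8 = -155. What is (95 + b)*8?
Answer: -544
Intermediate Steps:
b = -163 (b = -8 - 155 = -163)
(95 + b)*8 = (95 - 163)*8 = -68*8 = -544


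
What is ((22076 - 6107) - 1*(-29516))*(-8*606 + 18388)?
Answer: 615866900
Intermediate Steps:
((22076 - 6107) - 1*(-29516))*(-8*606 + 18388) = (15969 + 29516)*(-4848 + 18388) = 45485*13540 = 615866900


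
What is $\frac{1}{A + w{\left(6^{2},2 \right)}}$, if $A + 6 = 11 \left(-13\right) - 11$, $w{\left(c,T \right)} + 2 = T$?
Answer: $- \frac{1}{160} \approx -0.00625$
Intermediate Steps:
$w{\left(c,T \right)} = -2 + T$
$A = -160$ ($A = -6 + \left(11 \left(-13\right) - 11\right) = -6 - 154 = -160$)
$\frac{1}{A + w{\left(6^{2},2 \right)}} = \frac{1}{-160 + \left(-2 + 2\right)} = \frac{1}{-160 + 0} = \frac{1}{-160} = - \frac{1}{160}$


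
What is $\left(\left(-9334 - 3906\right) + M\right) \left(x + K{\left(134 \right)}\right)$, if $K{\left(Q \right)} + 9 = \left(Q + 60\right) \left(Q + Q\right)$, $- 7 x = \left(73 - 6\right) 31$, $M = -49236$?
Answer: $- \frac{22604066704}{7} \approx -3.2292 \cdot 10^{9}$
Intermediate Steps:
$x = - \frac{2077}{7}$ ($x = - \frac{\left(73 - 6\right) 31}{7} = - \frac{67 \cdot 31}{7} = \left(- \frac{1}{7}\right) 2077 = - \frac{2077}{7} \approx -296.71$)
$K{\left(Q \right)} = -9 + 2 Q \left(60 + Q\right)$ ($K{\left(Q \right)} = -9 + \left(Q + 60\right) \left(Q + Q\right) = -9 + \left(60 + Q\right) 2 Q = -9 + 2 Q \left(60 + Q\right)$)
$\left(\left(-9334 - 3906\right) + M\right) \left(x + K{\left(134 \right)}\right) = \left(\left(-9334 - 3906\right) - 49236\right) \left(- \frac{2077}{7} + \left(-9 + 2 \cdot 134^{2} + 120 \cdot 134\right)\right) = \left(-13240 - 49236\right) \left(- \frac{2077}{7} + \left(-9 + 2 \cdot 17956 + 16080\right)\right) = - 62476 \left(- \frac{2077}{7} + \left(-9 + 35912 + 16080\right)\right) = - 62476 \left(- \frac{2077}{7} + 51983\right) = \left(-62476\right) \frac{361804}{7} = - \frac{22604066704}{7}$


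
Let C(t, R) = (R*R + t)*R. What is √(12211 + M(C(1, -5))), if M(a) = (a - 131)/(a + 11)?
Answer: √172951030/119 ≈ 110.51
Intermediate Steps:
C(t, R) = R*(t + R²) (C(t, R) = (R² + t)*R = (t + R²)*R = R*(t + R²))
M(a) = (-131 + a)/(11 + a)
√(12211 + M(C(1, -5))) = √(12211 + (-131 - 5*(1 + (-5)²))/(11 - 5*(1 + (-5)²))) = √(12211 + (-131 - 5*(1 + 25))/(11 - 5*(1 + 25))) = √(12211 + (-131 - 5*26)/(11 - 5*26)) = √(12211 + (-131 - 130)/(11 - 130)) = √(12211 - 261/(-119)) = √(12211 - 1/119*(-261)) = √(12211 + 261/119) = √(1453370/119) = √172951030/119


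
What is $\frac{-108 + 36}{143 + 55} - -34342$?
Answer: $\frac{377758}{11} \approx 34342.0$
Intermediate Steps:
$\frac{-108 + 36}{143 + 55} - -34342 = - \frac{72}{198} + 34342 = \left(-72\right) \frac{1}{198} + 34342 = - \frac{4}{11} + 34342 = \frac{377758}{11}$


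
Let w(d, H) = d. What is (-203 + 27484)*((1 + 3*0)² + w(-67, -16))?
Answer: -1800546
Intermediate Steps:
(-203 + 27484)*((1 + 3*0)² + w(-67, -16)) = (-203 + 27484)*((1 + 3*0)² - 67) = 27281*((1 + 0)² - 67) = 27281*(1² - 67) = 27281*(1 - 67) = 27281*(-66) = -1800546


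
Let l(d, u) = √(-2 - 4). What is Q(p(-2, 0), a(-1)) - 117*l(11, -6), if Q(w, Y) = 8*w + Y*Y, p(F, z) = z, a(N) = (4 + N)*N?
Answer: 9 - 117*I*√6 ≈ 9.0 - 286.59*I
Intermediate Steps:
a(N) = N*(4 + N)
Q(w, Y) = Y² + 8*w (Q(w, Y) = 8*w + Y² = Y² + 8*w)
l(d, u) = I*√6 (l(d, u) = √(-6) = I*√6)
Q(p(-2, 0), a(-1)) - 117*l(11, -6) = ((-(4 - 1))² + 8*0) - 117*I*√6 = ((-1*3)² + 0) - 117*I*√6 = ((-3)² + 0) - 117*I*√6 = (9 + 0) - 117*I*√6 = 9 - 117*I*√6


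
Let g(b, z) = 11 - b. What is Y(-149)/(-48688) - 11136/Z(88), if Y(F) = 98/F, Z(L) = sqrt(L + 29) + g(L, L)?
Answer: 777567685405/5270402968 + 8352*sqrt(13)/1453 ≈ 168.26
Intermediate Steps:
Z(L) = 11 + sqrt(29 + L) - L (Z(L) = sqrt(L + 29) + (11 - L) = sqrt(29 + L) + (11 - L) = 11 + sqrt(29 + L) - L)
Y(-149)/(-48688) - 11136/Z(88) = (98/(-149))/(-48688) - 11136/(11 + sqrt(29 + 88) - 1*88) = (98*(-1/149))*(-1/48688) - 11136/(11 + sqrt(117) - 88) = -98/149*(-1/48688) - 11136/(11 + 3*sqrt(13) - 88) = 49/3627256 - 11136/(-77 + 3*sqrt(13))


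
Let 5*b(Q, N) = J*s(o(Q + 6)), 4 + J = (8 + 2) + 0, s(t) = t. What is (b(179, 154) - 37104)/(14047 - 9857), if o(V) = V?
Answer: -18441/2095 ≈ -8.8024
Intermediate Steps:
J = 6 (J = -4 + ((8 + 2) + 0) = -4 + (10 + 0) = -4 + 10 = 6)
b(Q, N) = 36/5 + 6*Q/5 (b(Q, N) = (6*(Q + 6))/5 = (6*(6 + Q))/5 = (36 + 6*Q)/5 = 36/5 + 6*Q/5)
(b(179, 154) - 37104)/(14047 - 9857) = ((36/5 + (6/5)*179) - 37104)/(14047 - 9857) = ((36/5 + 1074/5) - 37104)/4190 = (222 - 37104)*(1/4190) = -36882*1/4190 = -18441/2095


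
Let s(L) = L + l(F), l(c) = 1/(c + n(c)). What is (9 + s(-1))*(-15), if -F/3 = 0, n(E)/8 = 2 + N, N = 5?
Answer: -6735/56 ≈ -120.27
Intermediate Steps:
n(E) = 56 (n(E) = 8*(2 + 5) = 8*7 = 56)
F = 0 (F = -3*0 = 0)
l(c) = 1/(56 + c) (l(c) = 1/(c + 56) = 1/(56 + c))
s(L) = 1/56 + L (s(L) = L + 1/(56 + 0) = L + 1/56 = 1/56 + L)
(9 + s(-1))*(-15) = (9 + (1/56 - 1))*(-15) = (9 - 55/56)*(-15) = (449/56)*(-15) = -6735/56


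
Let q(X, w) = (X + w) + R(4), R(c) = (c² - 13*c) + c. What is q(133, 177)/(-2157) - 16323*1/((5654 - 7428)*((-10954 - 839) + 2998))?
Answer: -4372656451/33654225810 ≈ -0.12993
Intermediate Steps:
R(c) = c² - 12*c
q(X, w) = -32 + X + w (q(X, w) = (X + w) + 4*(-12 + 4) = (X + w) + 4*(-8) = (X + w) - 32 = -32 + X + w)
q(133, 177)/(-2157) - 16323*1/((5654 - 7428)*((-10954 - 839) + 2998)) = (-32 + 133 + 177)/(-2157) - 16323*1/((5654 - 7428)*((-10954 - 839) + 2998)) = 278*(-1/2157) - 16323*(-1/(1774*(-11793 + 2998))) = -278/2157 - 16323/((-1774*(-8795))) = -278/2157 - 16323/15602330 = -4372656451/33654225810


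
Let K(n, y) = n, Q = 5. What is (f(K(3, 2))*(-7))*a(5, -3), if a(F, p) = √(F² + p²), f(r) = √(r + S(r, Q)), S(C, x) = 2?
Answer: -7*√170 ≈ -91.269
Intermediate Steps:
f(r) = √(2 + r) (f(r) = √(r + 2) = √(2 + r))
(f(K(3, 2))*(-7))*a(5, -3) = (√(2 + 3)*(-7))*√(5² + (-3)²) = (√5*(-7))*√(25 + 9) = (-7*√5)*√34 = -7*√170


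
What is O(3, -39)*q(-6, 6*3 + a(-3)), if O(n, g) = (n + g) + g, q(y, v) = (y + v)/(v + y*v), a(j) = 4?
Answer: 120/11 ≈ 10.909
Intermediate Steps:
q(y, v) = (v + y)/(v + v*y)
O(n, g) = n + 2*g (O(n, g) = (g + n) + g = n + 2*g)
O(3, -39)*q(-6, 6*3 + a(-3)) = (3 + 2*(-39))*(((6*3 + 4) - 6)/((6*3 + 4)*(1 - 6))) = (3 - 78)*(((18 + 4) - 6)/((18 + 4)*(-5))) = -75*(-1)*(22 - 6)/(22*5) = -75*(-1)*16/(22*5) = -75*(-8/55) = 120/11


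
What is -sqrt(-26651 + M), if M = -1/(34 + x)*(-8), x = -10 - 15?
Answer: -I*sqrt(239851)/3 ≈ -163.25*I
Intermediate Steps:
x = -25
M = 8/9 (M = -1/(34 - 25)*(-8) = -1/9*(-8) = 8/9 ≈ 0.88889)
-sqrt(-26651 + M) = -sqrt(-26651 + 8/9) = -sqrt(-239851/9) = -I*sqrt(239851)/3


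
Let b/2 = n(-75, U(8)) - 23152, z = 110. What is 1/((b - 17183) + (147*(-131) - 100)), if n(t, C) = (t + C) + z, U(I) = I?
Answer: -1/82758 ≈ -1.2083e-5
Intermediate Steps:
n(t, C) = 110 + C + t (n(t, C) = (t + C) + 110 = (C + t) + 110 = 110 + C + t)
b = -46218 (b = 2*((110 + 8 - 75) - 23152) = 2*(43 - 23152) = 2*(-23109) = -46218)
1/((b - 17183) + (147*(-131) - 100)) = 1/((-46218 - 17183) + (147*(-131) - 100)) = 1/(-63401 + (-19257 - 100)) = 1/(-63401 - 19357) = 1/(-82758) = -1/82758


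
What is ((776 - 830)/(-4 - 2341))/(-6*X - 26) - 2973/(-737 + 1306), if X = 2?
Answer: -132477378/25351795 ≈ -5.2256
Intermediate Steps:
((776 - 830)/(-4 - 2341))/(-6*X - 26) - 2973/(-737 + 1306) = ((776 - 830)/(-4 - 2341))/(-6*2 - 26) - 2973/(-737 + 1306) = (-54/(-2345))/(-12 - 26) - 2973/569 = -54*(-1/2345)/(-38) - 2973*1/569 = (54/2345)*(-1/38) - 2973/569 = -27/44555 - 2973/569 = -132477378/25351795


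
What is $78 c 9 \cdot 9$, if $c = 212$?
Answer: $1339416$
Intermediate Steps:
$78 c 9 \cdot 9 = 78 \cdot 212 \cdot 9 \cdot 9 = 16536 \cdot 81 = 1339416$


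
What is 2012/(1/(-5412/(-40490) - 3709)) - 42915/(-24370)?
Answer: -736329774398677/98674130 ≈ -7.4622e+6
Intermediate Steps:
2012/(1/(-5412/(-40490) - 3709)) - 42915/(-24370) = 2012/(1/(-5412*(-1/40490) - 3709)) - 42915*(-1/24370) = 2012/(1/(2706/20245 - 3709)) + 8583/4874 = 2012/(1/(-75085999/20245)) + 8583/4874 = 2012/(-20245/75085999) + 8583/4874 = 2012*(-75085999/20245) + 8583/4874 = -151073029988/20245 + 8583/4874 = -736329774398677/98674130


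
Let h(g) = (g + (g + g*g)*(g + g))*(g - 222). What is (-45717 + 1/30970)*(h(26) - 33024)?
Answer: 5092056305125028/15485 ≈ 3.2884e+11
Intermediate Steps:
h(g) = (-222 + g)*(g + 2*g*(g + g**2)) (h(g) = (g + (g + g**2)*(2*g))*(-222 + g) = (g + 2*g*(g + g**2))*(-222 + g) = (-222 + g)*(g + 2*g*(g + g**2)))
(-45717 + 1/30970)*(h(26) - 33024) = (-45717 + 1/30970)*(26*(-222 - 443*26 - 442*26**2 + 2*26**3) - 33024) = (-45717 + 1/30970)*(26*(-222 - 11518 - 442*676 + 2*17576) - 33024) = -1415855489*(26*(-222 - 11518 - 298792 + 35152) - 33024)/30970 = -1415855489*(26*(-275380) - 33024)/30970 = -1415855489*(-7159880 - 33024)/30970 = -1415855489/30970*(-7192904) = 5092056305125028/15485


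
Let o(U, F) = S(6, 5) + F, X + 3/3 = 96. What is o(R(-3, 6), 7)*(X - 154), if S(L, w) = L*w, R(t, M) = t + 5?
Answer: -2183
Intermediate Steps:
R(t, M) = 5 + t
X = 95 (X = -1 + 96 = 95)
o(U, F) = 30 + F (o(U, F) = 6*5 + F = 30 + F)
o(R(-3, 6), 7)*(X - 154) = (30 + 7)*(95 - 154) = 37*(-59) = -2183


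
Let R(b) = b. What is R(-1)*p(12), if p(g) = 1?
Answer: -1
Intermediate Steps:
R(-1)*p(12) = -1*1 = -1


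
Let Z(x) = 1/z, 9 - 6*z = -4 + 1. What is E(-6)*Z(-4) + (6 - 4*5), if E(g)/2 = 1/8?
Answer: -111/8 ≈ -13.875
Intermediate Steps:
z = 2 (z = 3/2 - (-4 + 1)/6 = 3/2 - ⅙*(-3) = 3/2 + ½ = 2)
E(g) = ¼ (E(g) = 2*(1/8) = 2*(1*(⅛)) = 2*(⅛) = ¼)
Z(x) = ½ (Z(x) = 1/2 = ½)
E(-6)*Z(-4) + (6 - 4*5) = (¼)*(½) + (6 - 4*5) = ⅛ + (6 - 20) = ⅛ - 14 = -111/8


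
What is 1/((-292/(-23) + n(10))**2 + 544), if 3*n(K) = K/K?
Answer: 4761/3398185 ≈ 0.0014010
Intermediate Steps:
n(K) = 1/3 (n(K) = (K/K)/3 = (1/3)*1 = 1/3)
1/((-292/(-23) + n(10))**2 + 544) = 1/((-292/(-23) + 1/3)**2 + 544) = 1/((-292*(-1/23) + 1/3)**2 + 544) = 1/((292/23 + 1/3)**2 + 544) = 1/((899/69)**2 + 544) = 1/(808201/4761 + 544) = 1/(3398185/4761) = 4761/3398185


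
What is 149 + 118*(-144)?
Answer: -16843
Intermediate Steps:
149 + 118*(-144) = 149 - 16992 = -16843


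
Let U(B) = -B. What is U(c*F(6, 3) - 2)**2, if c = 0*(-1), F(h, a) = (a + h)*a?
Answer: 4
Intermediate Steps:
F(h, a) = a*(a + h)
c = 0
U(c*F(6, 3) - 2)**2 = (-(0*(3*(3 + 6)) - 2))**2 = (-(0*(3*9) - 2))**2 = (-(0*27 - 2))**2 = (-(0 - 2))**2 = (-1*(-2))**2 = 2**2 = 4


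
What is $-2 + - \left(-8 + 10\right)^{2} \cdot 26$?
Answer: $-106$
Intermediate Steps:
$-2 + - \left(-8 + 10\right)^{2} \cdot 26 = -2 + - 2^{2} \cdot 26 = -2 + \left(-1\right) 4 \cdot 26 = -2 - 104 = -106$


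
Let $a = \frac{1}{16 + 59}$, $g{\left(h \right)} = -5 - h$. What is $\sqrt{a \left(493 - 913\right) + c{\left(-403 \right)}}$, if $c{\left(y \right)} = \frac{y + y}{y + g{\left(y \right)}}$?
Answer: $\frac{\sqrt{3890}}{5} \approx 12.474$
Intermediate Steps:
$c{\left(y \right)} = - \frac{2 y}{5}$ ($c{\left(y \right)} = \frac{y + y}{y - \left(5 + y\right)} = \frac{2 y}{-5} = 2 y \left(- \frac{1}{5}\right) = - \frac{2 y}{5}$)
$a = \frac{1}{75} \approx 0.013333$
$\sqrt{a \left(493 - 913\right) + c{\left(-403 \right)}} = \sqrt{\frac{493 - 913}{75} - - \frac{806}{5}} = \sqrt{\frac{1}{75} \left(-420\right) + \frac{806}{5}} = \sqrt{- \frac{28}{5} + \frac{806}{5}} = \sqrt{\frac{778}{5}} = \frac{\sqrt{3890}}{5}$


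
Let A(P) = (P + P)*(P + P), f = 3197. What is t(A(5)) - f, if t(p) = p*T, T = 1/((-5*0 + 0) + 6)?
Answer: -9541/3 ≈ -3180.3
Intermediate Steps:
T = ⅙ (T = 1/((0 + 0) + 6) = 1/(0 + 6) = 1/6 = ⅙ ≈ 0.16667)
A(P) = 4*P² (A(P) = (2*P)*(2*P) = 4*P²)
t(p) = p/6 (t(p) = p*(⅙) = p/6)
t(A(5)) - f = (4*5²)/6 - 1*3197 = (4*25)/6 - 3197 = (⅙)*100 - 3197 = 50/3 - 3197 = -9541/3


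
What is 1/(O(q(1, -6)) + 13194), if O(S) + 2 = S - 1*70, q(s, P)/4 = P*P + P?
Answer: 1/13242 ≈ 7.5517e-5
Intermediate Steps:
q(s, P) = 4*P + 4*P**2 (q(s, P) = 4*(P*P + P) = 4*(P**2 + P) = 4*(P + P**2) = 4*P + 4*P**2)
O(S) = -72 + S (O(S) = -2 + (S - 1*70) = -2 + (S - 70) = -2 + (-70 + S) = -72 + S)
1/(O(q(1, -6)) + 13194) = 1/((-72 + 4*(-6)*(1 - 6)) + 13194) = 1/((-72 + 4*(-6)*(-5)) + 13194) = 1/((-72 + 120) + 13194) = 1/(48 + 13194) = 1/13242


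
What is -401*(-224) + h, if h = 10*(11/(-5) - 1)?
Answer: 89792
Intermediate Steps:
h = -32 (h = 10*(11*(-⅕) - 1) = 10*(-11/5 - 1) = 10*(-16/5) = -32)
-401*(-224) + h = -401*(-224) - 32 = 89824 - 32 = 89792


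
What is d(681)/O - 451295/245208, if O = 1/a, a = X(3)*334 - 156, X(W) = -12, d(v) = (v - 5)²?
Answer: -466593568528607/245208 ≈ -1.9028e+9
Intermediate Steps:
d(v) = (-5 + v)²
a = -4164 (a = -12*334 - 156 = -4008 - 156 = -4164)
O = -1/4164 (O = 1/(-4164) = -1/4164 ≈ -0.00024015)
d(681)/O - 451295/245208 = (-5 + 681)²/(-1/4164) - 451295/245208 = 676²*(-4164) - 451295*1/245208 = 456976*(-4164) - 451295/245208 = -1902848064 - 451295/245208 = -466593568528607/245208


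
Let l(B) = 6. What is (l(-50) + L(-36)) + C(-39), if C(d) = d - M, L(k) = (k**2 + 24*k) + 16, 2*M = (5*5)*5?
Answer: 705/2 ≈ 352.50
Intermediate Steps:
M = 125/2 (M = ((5*5)*5)/2 = (25*5)/2 = (1/2)*125 = 125/2 ≈ 62.500)
L(k) = 16 + k**2 + 24*k
C(d) = -125/2 + d (C(d) = d - 1*125/2 = d - 125/2 = -125/2 + d)
(l(-50) + L(-36)) + C(-39) = (6 + (16 + (-36)**2 + 24*(-36))) + (-125/2 - 39) = (6 + (16 + 1296 - 864)) - 203/2 = (6 + 448) - 203/2 = 454 - 203/2 = 705/2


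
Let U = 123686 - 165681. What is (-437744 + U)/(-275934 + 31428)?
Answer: 159913/81502 ≈ 1.9621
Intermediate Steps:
U = -41995
(-437744 + U)/(-275934 + 31428) = (-437744 - 41995)/(-275934 + 31428) = -479739/(-244506) = -479739*(-1/244506) = 159913/81502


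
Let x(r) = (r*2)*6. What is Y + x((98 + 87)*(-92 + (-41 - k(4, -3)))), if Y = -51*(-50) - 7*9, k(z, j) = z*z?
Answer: -328293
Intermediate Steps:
k(z, j) = z**2
x(r) = 12*r (x(r) = (2*r)*6 = 12*r)
Y = 2487 (Y = 2550 - 63 = 2487)
Y + x((98 + 87)*(-92 + (-41 - k(4, -3)))) = 2487 + 12*((98 + 87)*(-92 + (-41 - 1*4**2))) = 2487 + 12*(185*(-92 + (-41 - 1*16))) = 2487 + 12*(185*(-92 + (-41 - 16))) = 2487 + 12*(185*(-92 - 57)) = 2487 + 12*(185*(-149)) = 2487 + 12*(-27565) = 2487 - 330780 = -328293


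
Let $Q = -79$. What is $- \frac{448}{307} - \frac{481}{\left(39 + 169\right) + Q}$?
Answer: $- \frac{205459}{39603} \approx -5.188$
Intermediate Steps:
$- \frac{448}{307} - \frac{481}{\left(39 + 169\right) + Q} = - \frac{448}{307} - \frac{481}{\left(39 + 169\right) - 79} = \left(-448\right) \frac{1}{307} - \frac{481}{208 - 79} = - \frac{448}{307} - \frac{481}{129} = - \frac{205459}{39603}$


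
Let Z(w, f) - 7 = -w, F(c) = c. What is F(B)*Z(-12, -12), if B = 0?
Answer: 0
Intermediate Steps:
Z(w, f) = 7 - w
F(B)*Z(-12, -12) = 0*(7 - 1*(-12)) = 0*(7 + 12) = 0*19 = 0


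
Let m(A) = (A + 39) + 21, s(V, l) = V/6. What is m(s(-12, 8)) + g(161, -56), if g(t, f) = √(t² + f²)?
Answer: 58 + 7*√593 ≈ 228.46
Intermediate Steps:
s(V, l) = V/6 (s(V, l) = V*(⅙) = V/6)
m(A) = 60 + A (m(A) = (39 + A) + 21 = 60 + A)
g(t, f) = √(f² + t²)
m(s(-12, 8)) + g(161, -56) = (60 + (⅙)*(-12)) + √((-56)² + 161²) = (60 - 2) + √(3136 + 25921) = 58 + √29057 = 58 + 7*√593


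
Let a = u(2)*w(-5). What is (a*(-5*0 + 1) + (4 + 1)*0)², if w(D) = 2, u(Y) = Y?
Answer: 16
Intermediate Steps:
a = 4 (a = 2*2 = 4)
(a*(-5*0 + 1) + (4 + 1)*0)² = (4*(-5*0 + 1) + (4 + 1)*0)² = (4*(0 + 1) + 5*0)² = (4*1 + 0)² = (4 + 0)² = 4² = 16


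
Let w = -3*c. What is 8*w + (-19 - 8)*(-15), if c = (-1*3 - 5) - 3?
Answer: 669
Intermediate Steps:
c = -11 (c = (-3 - 5) - 3 = -8 - 3 = -11)
w = 33 (w = -3*(-11) = 33)
8*w + (-19 - 8)*(-15) = 8*33 + (-19 - 8)*(-15) = 264 - 27*(-15) = 264 + 405 = 669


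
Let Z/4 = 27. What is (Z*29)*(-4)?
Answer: -12528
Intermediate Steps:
Z = 108 (Z = 4*27 = 108)
(Z*29)*(-4) = (108*29)*(-4) = 3132*(-4) = -12528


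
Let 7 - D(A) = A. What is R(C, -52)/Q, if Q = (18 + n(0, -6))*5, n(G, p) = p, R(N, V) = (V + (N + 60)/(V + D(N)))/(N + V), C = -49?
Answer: 197/24240 ≈ 0.0081271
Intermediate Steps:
D(A) = 7 - A
R(N, V) = (V + (60 + N)/(7 + V - N))/(N + V) (R(N, V) = (V + (N + 60)/(V + (7 - N)))/(N + V) = (V + (60 + N)/(7 + V - N))/(N + V))
Q = 60 (Q = (18 - 6)*5 = 12*5 = 60)
R(C, -52)/Q = ((-60 - 1*(-49) - 1*(-52)² - 7*(-52) - 49*(-52))/((-49)² - 1*(-52)² - 7*(-49) - 7*(-52)))/60 = ((-60 + 49 - 1*2704 + 364 + 2548)/(2401 - 1*2704 + 343 + 364))*(1/60) = ((-60 + 49 - 2704 + 364 + 2548)/(2401 - 2704 + 343 + 364))*(1/60) = (197/404)*(1/60) = 197/24240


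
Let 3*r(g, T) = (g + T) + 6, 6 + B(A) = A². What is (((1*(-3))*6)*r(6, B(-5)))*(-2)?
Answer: 372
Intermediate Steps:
B(A) = -6 + A²
r(g, T) = 2 + T/3 + g/3 (r(g, T) = ((g + T) + 6)/3 = ((T + g) + 6)/3 = (6 + T + g)/3 = 2 + T/3 + g/3)
(((1*(-3))*6)*r(6, B(-5)))*(-2) = (((1*(-3))*6)*(2 + (-6 + (-5)²)/3 + (⅓)*6))*(-2) = ((-3*6)*(2 + (-6 + 25)/3 + 2))*(-2) = -18*(2 + (⅓)*19 + 2)*(-2) = -18*(2 + 19/3 + 2)*(-2) = -18*31/3*(-2) = -186*(-2) = 372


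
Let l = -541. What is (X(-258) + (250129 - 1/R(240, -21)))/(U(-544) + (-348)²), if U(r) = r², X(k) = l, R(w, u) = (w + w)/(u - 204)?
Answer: 7986831/13345280 ≈ 0.59848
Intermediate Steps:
R(w, u) = 2*w/(-204 + u) (R(w, u) = (2*w)/(-204 + u) = 2*w/(-204 + u))
X(k) = -541
(X(-258) + (250129 - 1/R(240, -21)))/(U(-544) + (-348)²) = (-541 + (250129 - 1/(2*240/(-204 - 21))))/((-544)² + (-348)²) = (-541 + (250129 - 1/(2*240/(-225))))/(295936 + 121104) = (-541 + (250129 - 1/(2*240*(-1/225))))/417040 = (-541 + (250129 - 1/(-32/15)))*(1/417040) = (-541 + (250129 - 1*(-15/32)))*(1/417040) = (-541 + (250129 + 15/32))*(1/417040) = (-541 + 8004143/32)*(1/417040) = (7986831/32)*(1/417040) = 7986831/13345280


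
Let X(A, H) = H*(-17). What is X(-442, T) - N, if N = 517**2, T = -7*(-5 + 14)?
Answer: -266218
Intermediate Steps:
T = -63 (T = -7*9 = -63)
N = 267289
X(A, H) = -17*H
X(-442, T) - N = -17*(-63) - 1*267289 = 1071 - 267289 = -266218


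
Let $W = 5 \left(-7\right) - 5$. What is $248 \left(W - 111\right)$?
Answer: $-37448$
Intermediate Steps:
$W = -40$ ($W = -35 - 5 = -40$)
$248 \left(W - 111\right) = 248 \left(-40 - 111\right) = 248 \left(-151\right) = -37448$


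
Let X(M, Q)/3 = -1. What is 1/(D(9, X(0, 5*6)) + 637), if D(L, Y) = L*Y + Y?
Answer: 1/607 ≈ 0.0016474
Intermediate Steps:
X(M, Q) = -3 (X(M, Q) = 3*(-1) = -3)
D(L, Y) = Y + L*Y
1/(D(9, X(0, 5*6)) + 637) = 1/(-3*(1 + 9) + 637) = 1/(-3*10 + 637) = 1/(-30 + 637) = 1/607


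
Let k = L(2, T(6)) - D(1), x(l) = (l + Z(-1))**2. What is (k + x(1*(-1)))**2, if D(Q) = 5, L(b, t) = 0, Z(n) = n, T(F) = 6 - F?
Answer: 1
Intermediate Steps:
x(l) = (-1 + l)**2 (x(l) = (l - 1)**2 = (-1 + l)**2)
k = -5 (k = 0 - 1*5 = 0 - 5 = -5)
(k + x(1*(-1)))**2 = (-5 + (-1 + 1*(-1))**2)**2 = (-5 + (-1 - 1)**2)**2 = (-5 + (-2)**2)**2 = (-5 + 4)**2 = (-1)**2 = 1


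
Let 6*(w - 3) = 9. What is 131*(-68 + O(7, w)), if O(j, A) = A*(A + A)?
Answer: -7205/2 ≈ -3602.5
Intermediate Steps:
w = 9/2 (w = 3 + (⅙)*9 = 3 + 3/2 = 9/2 ≈ 4.5000)
O(j, A) = 2*A² (O(j, A) = A*(2*A) = 2*A²)
131*(-68 + O(7, w)) = 131*(-68 + 2*(9/2)²) = 131*(-68 + 2*(81/4)) = 131*(-68 + 81/2) = 131*(-55/2) = -7205/2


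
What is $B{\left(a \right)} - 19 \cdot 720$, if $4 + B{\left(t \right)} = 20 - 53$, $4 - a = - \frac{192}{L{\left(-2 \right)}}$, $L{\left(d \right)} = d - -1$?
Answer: $-13717$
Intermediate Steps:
$L{\left(d \right)} = 1 + d$ ($L{\left(d \right)} = d + 1 = 1 + d$)
$a = -188$ ($a = 4 - - \frac{192}{1 - 2} = 4 - - \frac{192}{-1} = 4 - \left(-192\right) \left(-1\right) = 4 - 192 = -188$)
$B{\left(t \right)} = -37$ ($B{\left(t \right)} = -4 + \left(20 - 53\right) = -4 - 33 = -37$)
$B{\left(a \right)} - 19 \cdot 720 = -37 - 19 \cdot 720 = -37 - 13680 = -13717$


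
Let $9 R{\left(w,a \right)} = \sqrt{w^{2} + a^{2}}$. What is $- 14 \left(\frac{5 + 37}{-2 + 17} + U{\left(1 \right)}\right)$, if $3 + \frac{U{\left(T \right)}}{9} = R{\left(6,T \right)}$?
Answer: $\frac{1694}{5} - 14 \sqrt{37} \approx 253.64$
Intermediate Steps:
$R{\left(w,a \right)} = \frac{\sqrt{a^{2} + w^{2}}}{9}$ ($R{\left(w,a \right)} = \frac{\sqrt{w^{2} + a^{2}}}{9} = \frac{\sqrt{a^{2} + w^{2}}}{9}$)
$U{\left(T \right)} = -27 + \sqrt{36 + T^{2}}$ ($U{\left(T \right)} = -27 + 9 \frac{\sqrt{T^{2} + 6^{2}}}{9} = -27 + 9 \frac{\sqrt{T^{2} + 36}}{9} = -27 + 9 \frac{\sqrt{36 + T^{2}}}{9} = -27 + \sqrt{36 + T^{2}}$)
$- 14 \left(\frac{5 + 37}{-2 + 17} + U{\left(1 \right)}\right) = - 14 \left(\frac{5 + 37}{-2 + 17} - \left(27 - \sqrt{36 + 1^{2}}\right)\right) = - 14 \left(\frac{42}{15} - \left(27 - \sqrt{36 + 1}\right)\right) = - 14 \left(42 \cdot \frac{1}{15} - \left(27 - \sqrt{37}\right)\right) = - 14 \left(\frac{14}{5} - \left(27 - \sqrt{37}\right)\right) = - 14 \left(- \frac{121}{5} + \sqrt{37}\right) = \frac{1694}{5} - 14 \sqrt{37}$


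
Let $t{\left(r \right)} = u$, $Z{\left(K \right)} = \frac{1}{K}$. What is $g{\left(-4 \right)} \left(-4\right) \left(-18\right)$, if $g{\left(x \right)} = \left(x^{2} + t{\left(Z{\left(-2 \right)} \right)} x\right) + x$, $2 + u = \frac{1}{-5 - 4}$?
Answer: $1472$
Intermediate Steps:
$u = - \frac{19}{9}$ ($u = -2 + \frac{1}{-5 - 4} = -2 + \frac{1}{-9} = -2 - \frac{1}{9} = - \frac{19}{9} \approx -2.1111$)
$t{\left(r \right)} = - \frac{19}{9}$
$g{\left(x \right)} = x^{2} - \frac{10 x}{9}$ ($g{\left(x \right)} = \left(x^{2} - \frac{19 x}{9}\right) + x = x^{2} - \frac{10 x}{9}$)
$g{\left(-4 \right)} \left(-4\right) \left(-18\right) = \frac{1}{9} \left(-4\right) \left(-10 + 9 \left(-4\right)\right) \left(-4\right) \left(-18\right) = \frac{1}{9} \left(-4\right) \left(-10 - 36\right) \left(-4\right) \left(-18\right) = \frac{1}{9} \left(-4\right) \left(-46\right) \left(-4\right) \left(-18\right) = \frac{184}{9} \left(-4\right) \left(-18\right) = \left(- \frac{736}{9}\right) \left(-18\right) = 1472$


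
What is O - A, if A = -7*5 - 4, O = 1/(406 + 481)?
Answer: 34594/887 ≈ 39.001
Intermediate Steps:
O = 1/887 ≈ 0.0011274
A = -39 (A = -35 - 4 = -39)
O - A = 1/887 - 1*(-39) = 1/887 + 39 = 34594/887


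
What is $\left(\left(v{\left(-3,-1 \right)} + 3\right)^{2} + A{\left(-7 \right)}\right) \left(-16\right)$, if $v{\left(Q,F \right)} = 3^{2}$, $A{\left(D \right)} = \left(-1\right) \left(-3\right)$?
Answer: $-2352$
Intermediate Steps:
$A{\left(D \right)} = 3$
$v{\left(Q,F \right)} = 9$
$\left(\left(v{\left(-3,-1 \right)} + 3\right)^{2} + A{\left(-7 \right)}\right) \left(-16\right) = \left(\left(9 + 3\right)^{2} + 3\right) \left(-16\right) = \left(12^{2} + 3\right) \left(-16\right) = \left(144 + 3\right) \left(-16\right) = 147 \left(-16\right) = -2352$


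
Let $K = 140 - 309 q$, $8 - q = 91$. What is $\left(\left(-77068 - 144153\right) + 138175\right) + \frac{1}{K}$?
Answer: $- \frac{2141507201}{25787} \approx -83046.0$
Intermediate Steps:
$q = -83$ ($q = 8 - 91 = -83$)
$K = 25787$ ($K = 140 - -25647 = 140 + 25647 = 25787$)
$\left(\left(-77068 - 144153\right) + 138175\right) + \frac{1}{K} = \left(\left(-77068 - 144153\right) + 138175\right) + \frac{1}{25787} = \left(-221221 + 138175\right) + \frac{1}{25787} = -83046 + \frac{1}{25787} = - \frac{2141507201}{25787}$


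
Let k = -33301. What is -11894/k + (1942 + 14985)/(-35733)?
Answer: -138677725/1189944633 ≈ -0.11654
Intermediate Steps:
-11894/k + (1942 + 14985)/(-35733) = -11894/(-33301) + (1942 + 14985)/(-35733) = -11894*(-1/33301) + 16927*(-1/35733) = 11894/33301 - 16927/35733 = -138677725/1189944633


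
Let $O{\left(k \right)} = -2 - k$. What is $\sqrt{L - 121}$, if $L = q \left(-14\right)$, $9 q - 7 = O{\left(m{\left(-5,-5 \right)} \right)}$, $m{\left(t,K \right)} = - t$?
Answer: $11 i \approx 11.0 i$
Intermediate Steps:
$q = 0$ ($q = \frac{7}{9} + \frac{-2 - \left(-1\right) \left(-5\right)}{9} = \frac{7}{9} + \frac{-2 - 5}{9} = \frac{7}{9} + \frac{1}{9} \left(-7\right) = \frac{7}{9} - \frac{7}{9} = 0$)
$L = 0$ ($L = 0 \left(-14\right) = 0$)
$\sqrt{L - 121} = \sqrt{0 - 121} = \sqrt{-121} = 11 i$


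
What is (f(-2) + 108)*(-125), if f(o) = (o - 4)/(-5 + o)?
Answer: -95250/7 ≈ -13607.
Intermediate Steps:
f(o) = (-4 + o)/(-5 + o)
(f(-2) + 108)*(-125) = ((-4 - 2)/(-5 - 2) + 108)*(-125) = (-6/(-7) + 108)*(-125) = (-1/7*(-6) + 108)*(-125) = (6/7 + 108)*(-125) = (762/7)*(-125) = -95250/7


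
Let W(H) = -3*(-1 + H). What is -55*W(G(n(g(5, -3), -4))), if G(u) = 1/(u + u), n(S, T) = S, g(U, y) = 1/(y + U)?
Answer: 0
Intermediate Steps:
g(U, y) = 1/(U + y)
G(u) = 1/(2*u)
W(H) = 3 - 3*H
-55*W(G(n(g(5, -3), -4))) = -55*(3 - 3/(2*(1/(5 - 3)))) = -55*(3 - 3/(2*(1/2))) = -55*(3 - 3/(2*½)) = -55*(3 - 3*2/2) = -55*(3 - 3*1) = -55*(3 - 3) = -55*0 = 0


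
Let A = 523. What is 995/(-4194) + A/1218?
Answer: 81796/425691 ≈ 0.19215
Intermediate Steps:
995/(-4194) + A/1218 = 995/(-4194) + 523/1218 = 995*(-1/4194) + 523*(1/1218) = -995/4194 + 523/1218 = 81796/425691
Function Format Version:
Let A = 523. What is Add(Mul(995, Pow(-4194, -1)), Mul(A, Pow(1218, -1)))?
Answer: Rational(81796, 425691) ≈ 0.19215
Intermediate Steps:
Add(Mul(995, Pow(-4194, -1)), Mul(A, Pow(1218, -1))) = Add(Mul(995, Pow(-4194, -1)), Mul(523, Pow(1218, -1))) = Add(Mul(995, Rational(-1, 4194)), Mul(523, Rational(1, 1218))) = Add(Rational(-995, 4194), Rational(523, 1218)) = Rational(81796, 425691)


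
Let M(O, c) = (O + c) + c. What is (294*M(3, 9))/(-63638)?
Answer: -3087/31819 ≈ -0.097018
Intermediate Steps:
M(O, c) = O + 2*c
(294*M(3, 9))/(-63638) = (294*(3 + 2*9))/(-63638) = (294*(3 + 18))*(-1/63638) = (294*21)*(-1/63638) = 6174*(-1/63638) = -3087/31819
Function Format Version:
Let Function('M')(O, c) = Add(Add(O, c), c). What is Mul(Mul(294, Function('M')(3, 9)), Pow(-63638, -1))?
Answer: Rational(-3087, 31819) ≈ -0.097018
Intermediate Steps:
Function('M')(O, c) = Add(O, Mul(2, c))
Mul(Mul(294, Function('M')(3, 9)), Pow(-63638, -1)) = Mul(Mul(294, Add(3, Mul(2, 9))), Pow(-63638, -1)) = Mul(Mul(294, Add(3, 18)), Rational(-1, 63638)) = Mul(Mul(294, 21), Rational(-1, 63638)) = Mul(6174, Rational(-1, 63638)) = Rational(-3087, 31819)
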